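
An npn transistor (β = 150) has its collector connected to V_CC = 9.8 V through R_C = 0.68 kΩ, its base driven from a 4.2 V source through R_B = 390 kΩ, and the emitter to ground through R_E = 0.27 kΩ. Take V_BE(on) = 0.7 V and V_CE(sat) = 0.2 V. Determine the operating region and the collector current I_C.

active; I_C ≈ 1.2 mA

Assume active. Base-emitter loop: I_B = (V_BB − V_BE)/(R_B + (β+1)R_E) = (4.2 − 0.7)/(390 + 151×0.27) = 0.00812 mA.
I_C = β·I_B = 150×0.00812 = 1.22 mA.
V_CE = V_CC − I_C·R_C − I_E·R_E = 9.8 − 1.22×0.68 − 1.23×0.27 = 8.64 V > V_CE(sat), so the active-region assumption holds.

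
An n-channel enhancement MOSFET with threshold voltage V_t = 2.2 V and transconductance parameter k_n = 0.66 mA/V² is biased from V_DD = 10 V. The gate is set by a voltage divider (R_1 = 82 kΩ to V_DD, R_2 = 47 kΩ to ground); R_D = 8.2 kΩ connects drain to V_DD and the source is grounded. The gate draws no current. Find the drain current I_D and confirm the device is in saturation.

I_D ≈ 0.69 mA

V_G = V_DD·R_2/(R_1+R_2) = 10×47/129 = 3.64 V. With the source grounded, V_GS = V_G = 3.64 V.
Assume saturation: I_D = (k_n/2)(V_GS − V_t)² = (0.66/2)×(3.64 − 2.2)² = 0.33×1.44² = 0.688 mA.
V_DS = V_DD − I_D·R_D = 10 − 0.688×8.2 = 4.36 V.
Saturation requires V_DS ≥ V_GS − V_t = 1.44 V; 4.36 ≥ 1.44 ✓.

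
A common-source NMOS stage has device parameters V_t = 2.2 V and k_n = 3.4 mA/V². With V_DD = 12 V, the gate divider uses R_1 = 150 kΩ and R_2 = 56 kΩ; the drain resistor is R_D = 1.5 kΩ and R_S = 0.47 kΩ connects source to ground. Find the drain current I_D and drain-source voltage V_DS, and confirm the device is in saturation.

V_G = V_DD·R_2/(R_1+R_2) = 12×56/206 = 3.26 V.
Assume saturation: I_D = (k_n/2)(V_GS − V_t)² with V_GS = V_G − I_D·R_S = 3.26 − 0.47·I_D.
Substituting gives 0.376·I_D² − 2.7·I_D + 1.92 = 0, with roots I_D = 0.8 or 6.38 mA.
The root I_D = 6.38 mA gives V_GS = 0.262 V ≤ V_t, so take I_D = 0.8 mA.
Then V_GS = 2.89 V and V_DS = V_DD − I_D(R_D+R_S) = 12 − 0.8×1.97 = 10.4 V.
Saturation requires V_DS ≥ V_GS − V_t = 0.686 V; 10.4 ≥ 0.686 ✓.

I_D ≈ 0.8 mA, V_DS ≈ 10 V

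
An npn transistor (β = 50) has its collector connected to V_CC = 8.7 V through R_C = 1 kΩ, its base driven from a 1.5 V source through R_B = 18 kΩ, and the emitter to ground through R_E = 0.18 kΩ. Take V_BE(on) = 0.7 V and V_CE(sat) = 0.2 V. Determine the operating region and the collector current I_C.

active; I_C ≈ 1.5 mA

Assume active. Base-emitter loop: I_B = (V_BB − V_BE)/(R_B + (β+1)R_E) = (1.5 − 0.7)/(18 + 51×0.18) = 0.0294 mA.
I_C = β·I_B = 50×0.0294 = 1.47 mA.
V_CE = V_CC − I_C·R_C − I_E·R_E = 8.7 − 1.47×1 − 1.5×0.18 = 6.96 V > V_CE(sat), so the active-region assumption holds.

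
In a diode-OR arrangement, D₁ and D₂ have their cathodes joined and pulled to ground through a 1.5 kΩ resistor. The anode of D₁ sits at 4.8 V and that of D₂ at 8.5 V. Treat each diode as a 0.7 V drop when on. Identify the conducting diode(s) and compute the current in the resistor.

Assume both conduct. Then node N would need to be at both 4.8−0.7 = 4.1 V and 8.5−0.7 = 7.8 V, which is impossible.
Assume only D₂ conducts: V_N = 8.5 − 0.7 = 7.8 V, so I_R = 7.8/1.5 = 5.2 mA.
Check D₁: its anode-to-cathode voltage is 4.8 − 7.8 = -3 V < 0.7 V, so it is off. The assumption is consistent.

Only D₂ conducts; I_R ≈ 5.2 mA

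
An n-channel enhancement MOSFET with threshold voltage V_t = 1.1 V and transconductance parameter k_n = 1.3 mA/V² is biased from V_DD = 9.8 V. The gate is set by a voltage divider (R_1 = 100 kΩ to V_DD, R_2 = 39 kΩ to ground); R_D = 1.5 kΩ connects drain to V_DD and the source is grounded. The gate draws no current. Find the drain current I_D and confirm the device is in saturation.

V_G = V_DD·R_2/(R_1+R_2) = 9.8×39/139 = 2.75 V. With the source grounded, V_GS = V_G = 2.75 V.
Assume saturation: I_D = (k_n/2)(V_GS − V_t)² = (1.3/2)×(2.75 − 1.1)² = 0.65×1.65² = 1.77 mA.
V_DS = V_DD − I_D·R_D = 9.8 − 1.77×1.5 = 7.15 V.
Saturation requires V_DS ≥ V_GS − V_t = 1.65 V; 7.15 ≥ 1.65 ✓.

I_D ≈ 1.8 mA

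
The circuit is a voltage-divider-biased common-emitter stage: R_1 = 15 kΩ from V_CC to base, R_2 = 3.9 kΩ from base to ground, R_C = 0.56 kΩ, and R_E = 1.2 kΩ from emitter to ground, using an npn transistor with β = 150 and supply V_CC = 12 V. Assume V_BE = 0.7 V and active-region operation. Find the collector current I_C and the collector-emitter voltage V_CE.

Thevenize the base divider: V_Th = V_CC·R_2/(R_1+R_2) = 12×3.9/18.9 = 2.48 V, R_Th = R_1‖R_2 = 3.1 kΩ.
Base-emitter loop: V_Th = I_B·R_Th + V_BE + (β+1)I_B·R_E, so I_B = (2.48 − 0.7) / (3.1 + 151×1.2) = 0.00964 mA.
I_C = β·I_B = 150×0.00964 = 1.45 mA, and I_E = (β+1)I_B = 1.46 mA.
V_CE = V_CC − I_C·R_C − I_E·R_E = 12 − 1.45×0.56 − 1.46×1.2 = 9.44 V.
V_CE = 9.44 V > 0.2 V confirms active-region operation.

I_C ≈ 1.4 mA, V_CE ≈ 9.4 V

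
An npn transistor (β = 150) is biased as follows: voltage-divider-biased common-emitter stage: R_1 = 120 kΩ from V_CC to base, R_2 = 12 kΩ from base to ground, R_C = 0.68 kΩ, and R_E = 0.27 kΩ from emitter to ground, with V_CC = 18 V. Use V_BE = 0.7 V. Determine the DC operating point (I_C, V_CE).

Thevenize the base divider: V_Th = V_CC·R_2/(R_1+R_2) = 18×12/132 = 1.64 V, R_Th = R_1‖R_2 = 10.9 kΩ.
Base-emitter loop: V_Th = I_B·R_Th + V_BE + (β+1)I_B·R_E, so I_B = (1.64 − 0.7) / (10.9 + 151×0.27) = 0.0181 mA.
I_C = β·I_B = 150×0.0181 = 2.72 mA, and I_E = (β+1)I_B = 2.74 mA.
V_CE = V_CC − I_C·R_C − I_E·R_E = 18 − 2.72×0.68 − 2.74×0.27 = 15.4 V.
V_CE = 15.4 V > 0.2 V confirms active-region operation.

I_C ≈ 2.7 mA, V_CE ≈ 15 V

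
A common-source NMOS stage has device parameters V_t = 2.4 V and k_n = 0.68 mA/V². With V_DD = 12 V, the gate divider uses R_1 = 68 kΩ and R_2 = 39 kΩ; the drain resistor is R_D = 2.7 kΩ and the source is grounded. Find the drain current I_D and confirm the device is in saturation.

I_D ≈ 1.3 mA

V_G = V_DD·R_2/(R_1+R_2) = 12×39/107 = 4.37 V. With the source grounded, V_GS = V_G = 4.37 V.
Assume saturation: I_D = (k_n/2)(V_GS − V_t)² = (0.68/2)×(4.37 − 2.4)² = 0.34×1.97² = 1.32 mA.
V_DS = V_DD − I_D·R_D = 12 − 1.32×2.7 = 8.42 V.
Saturation requires V_DS ≥ V_GS − V_t = 1.97 V; 8.42 ≥ 1.97 ✓.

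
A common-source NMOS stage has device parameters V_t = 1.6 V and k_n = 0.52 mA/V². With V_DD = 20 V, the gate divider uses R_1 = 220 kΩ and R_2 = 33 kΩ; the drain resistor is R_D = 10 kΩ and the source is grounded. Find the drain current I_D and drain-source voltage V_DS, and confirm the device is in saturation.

V_G = V_DD·R_2/(R_1+R_2) = 20×33/253 = 2.61 V. With the source grounded, V_GS = V_G = 2.61 V.
Assume saturation: I_D = (k_n/2)(V_GS − V_t)² = (0.52/2)×(2.61 − 1.6)² = 0.26×1.01² = 0.265 mA.
V_DS = V_DD − I_D·R_D = 20 − 0.265×10 = 17.4 V.
Saturation requires V_DS ≥ V_GS − V_t = 1.01 V; 17.4 ≥ 1.01 ✓.

I_D ≈ 0.26 mA, V_DS ≈ 17 V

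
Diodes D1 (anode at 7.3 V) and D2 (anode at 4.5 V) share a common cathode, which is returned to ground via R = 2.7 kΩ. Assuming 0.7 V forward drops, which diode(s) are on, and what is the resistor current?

Assume both conduct. Then node N would need to be at both 7.3−0.7 = 6.6 V and 4.5−0.7 = 3.8 V, which is impossible.
Assume only D1 conducts: V_N = 7.3 − 0.7 = 6.6 V, so I_R = 6.6/2.7 = 2.44 mA.
Check D2: its anode-to-cathode voltage is 4.5 − 6.6 = -2.1 V < 0.7 V, so it is off. The assumption is consistent.

Only D1 conducts; I_R ≈ 2.4 mA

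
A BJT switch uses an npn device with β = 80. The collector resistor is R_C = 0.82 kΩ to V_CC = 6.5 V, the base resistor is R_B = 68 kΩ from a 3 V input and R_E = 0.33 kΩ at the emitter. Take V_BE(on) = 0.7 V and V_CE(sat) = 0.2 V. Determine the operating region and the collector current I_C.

active; I_C ≈ 1.9 mA

Assume active. Base-emitter loop: I_B = (V_BB − V_BE)/(R_B + (β+1)R_E) = (3 − 0.7)/(68 + 81×0.33) = 0.0243 mA.
I_C = β·I_B = 80×0.0243 = 1.94 mA.
V_CE = V_CC − I_C·R_C − I_E·R_E = 6.5 − 1.94×0.82 − 1.97×0.33 = 4.26 V > V_CE(sat), so the active-region assumption holds.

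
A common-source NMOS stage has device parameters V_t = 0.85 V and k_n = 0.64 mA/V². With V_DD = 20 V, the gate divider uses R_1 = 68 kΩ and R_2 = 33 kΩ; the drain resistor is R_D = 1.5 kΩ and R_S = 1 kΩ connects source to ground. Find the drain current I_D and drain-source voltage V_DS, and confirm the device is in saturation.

V_G = V_DD·R_2/(R_1+R_2) = 20×33/101 = 6.53 V.
Assume saturation: I_D = (k_n/2)(V_GS − V_t)² with V_GS = V_G − I_D·R_S = 6.53 − 1·I_D.
Substituting gives 0.32·I_D² − 4.64·I_D + 10.3 = 0, with roots I_D = 2.75 or 11.7 mA.
The root I_D = 11.7 mA gives V_GS = -5.21 V ≤ V_t, so take I_D = 2.75 mA.
Then V_GS = 3.78 V and V_DS = V_DD − I_D(R_D+R_S) = 20 − 2.75×2.5 = 13.1 V.
Saturation requires V_DS ≥ V_GS − V_t = 2.93 V; 13.1 ≥ 2.93 ✓.

I_D ≈ 2.8 mA, V_DS ≈ 13 V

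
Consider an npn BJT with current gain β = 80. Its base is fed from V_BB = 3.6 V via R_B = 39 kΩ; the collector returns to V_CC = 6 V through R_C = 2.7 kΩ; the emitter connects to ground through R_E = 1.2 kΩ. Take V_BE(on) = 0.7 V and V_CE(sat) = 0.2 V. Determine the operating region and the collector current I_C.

Assume active: I_B = (3.6 − 0.7)/(39 + 81×1.2) = 0.0213 mA, I_C = β·I_B = 1.7 mA.
Then V_CE = 6 − 1.7×2.7 − 1.72×1.2 = -0.669 V < 0.2 V — the active assumption fails.
Re-solve with V_CE = 0.2 V. KCL at the emitter: V_E/R_E = (V_BB−0.7−V_E)/R_B + (V_CC−0.2−V_E)/R_C, giving V_E = 1.81 V.
I_C = (V_CC − 0.2 − V_E)/R_C = (5.8 − 1.81)/2.7 = 1.48 mA.
Check: I_B = (2.9 − 1.81)/39 = 0.028 mA, and β·I_B = 2.24 mA > I_C, confirming saturation.

saturation; I_C ≈ 1.5 mA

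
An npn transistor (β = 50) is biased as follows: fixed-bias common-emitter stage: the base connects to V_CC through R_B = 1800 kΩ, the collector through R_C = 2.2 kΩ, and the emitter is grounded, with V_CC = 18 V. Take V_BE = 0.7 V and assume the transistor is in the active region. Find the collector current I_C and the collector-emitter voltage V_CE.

I_C ≈ 0.48 mA, V_CE ≈ 17 V

Base loop: V_CC = I_B·R_B + V_BE, so I_B = (18 − 0.7)/1800 kΩ = 0.00961 mA.
In the active region I_C = β·I_B = 50 × 0.00961 = 0.481 mA.
Collector loop: V_CE = V_CC − I_C·R_C = 18 − 0.481×2.2 = 16.9 V.
Since V_CE = 16.9 V > V_CE(sat) ≈ 0.2 V, the transistor is in the active region as assumed.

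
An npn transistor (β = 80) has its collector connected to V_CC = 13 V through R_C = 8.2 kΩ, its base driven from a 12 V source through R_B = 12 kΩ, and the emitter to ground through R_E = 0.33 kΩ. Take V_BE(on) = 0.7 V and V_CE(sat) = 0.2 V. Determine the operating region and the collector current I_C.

saturation; I_C ≈ 1.5 mA

Assume active: I_B = (12 − 0.7)/(12 + 81×0.33) = 0.292 mA, I_C = β·I_B = 23.3 mA.
Then V_CE = 13 − 23.3×8.2 − 23.6×0.33 = -186 V < 0.2 V — the active assumption fails.
Re-solve with V_CE = 0.2 V. KCL at the emitter: V_E/R_E = (V_BB−0.7−V_E)/R_B + (V_CC−0.2−V_E)/R_C, giving V_E = 0.773 V.
I_C = (V_CC − 0.2 − V_E)/R_C = (12.8 − 0.773)/8.2 = 1.47 mA.
Check: I_B = (11.3 − 0.773)/12 = 0.877 mA, and β·I_B = 70.2 mA > I_C, confirming saturation.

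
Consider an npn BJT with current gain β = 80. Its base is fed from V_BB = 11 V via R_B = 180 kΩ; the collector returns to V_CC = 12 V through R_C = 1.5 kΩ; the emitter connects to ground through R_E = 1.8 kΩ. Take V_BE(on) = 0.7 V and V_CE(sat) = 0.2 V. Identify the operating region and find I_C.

Assume active. Base-emitter loop: I_B = (V_BB − V_BE)/(R_B + (β+1)R_E) = (11 − 0.7)/(180 + 81×1.8) = 0.0316 mA.
I_C = β·I_B = 80×0.0316 = 2.53 mA.
V_CE = V_CC − I_C·R_C − I_E·R_E = 12 − 2.53×1.5 − 2.56×1.8 = 3.6 V > V_CE(sat), so the active-region assumption holds.

active; I_C ≈ 2.5 mA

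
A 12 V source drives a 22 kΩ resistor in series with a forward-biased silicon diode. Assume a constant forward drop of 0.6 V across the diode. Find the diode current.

I ≈ 0.52 mA

KVL around the loop: 12 = V_D + I·R = 0.6 + I × 22 kΩ.
So I = (12 − 0.6) / 22 kΩ = 11.4 / 22 = 0.518 mA.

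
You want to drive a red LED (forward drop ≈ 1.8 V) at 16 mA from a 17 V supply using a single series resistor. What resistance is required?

R ≈ 0.95 kΩ

The resistor drops V_S − V_D = 17 − 1.8 = 15.2 V at 16 mA.
R = 15.2 V / 16 mA = 0.95 kΩ.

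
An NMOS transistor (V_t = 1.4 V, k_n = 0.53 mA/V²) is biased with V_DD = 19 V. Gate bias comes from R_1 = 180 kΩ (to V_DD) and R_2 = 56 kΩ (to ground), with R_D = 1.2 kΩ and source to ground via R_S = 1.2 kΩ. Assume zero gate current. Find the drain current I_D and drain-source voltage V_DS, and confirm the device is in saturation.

V_G = V_DD·R_2/(R_1+R_2) = 19×56/236 = 4.51 V.
Assume saturation: I_D = (k_n/2)(V_GS − V_t)² with V_GS = V_G − I_D·R_S = 4.51 − 1.2·I_D.
Substituting gives 0.382·I_D² − 2.98·I_D + 2.56 = 0, with roots I_D = 0.984 or 6.82 mA.
The root I_D = 6.82 mA gives V_GS = -3.67 V ≤ V_t, so take I_D = 0.984 mA.
Then V_GS = 3.33 V and V_DS = V_DD − I_D(R_D+R_S) = 19 − 0.984×2.4 = 16.6 V.
Saturation requires V_DS ≥ V_GS − V_t = 1.93 V; 16.6 ≥ 1.93 ✓.

I_D ≈ 0.98 mA, V_DS ≈ 17 V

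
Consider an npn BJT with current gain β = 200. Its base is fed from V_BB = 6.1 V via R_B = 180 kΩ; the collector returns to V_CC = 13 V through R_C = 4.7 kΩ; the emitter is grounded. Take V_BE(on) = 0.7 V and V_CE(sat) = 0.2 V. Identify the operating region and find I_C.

Assume active: I_B = (6.1 − 0.7)/180 = 0.03 mA, giving I_C = β·I_B = 6 mA.
But then V_CE = 13 − 6×4.7 = -15.2 V < V_CE(sat) = 0.2 V — impossible in the active region.
So the transistor is saturated. With V_CE = 0.2 V, I_C = (V_CC − 0.2)/R_C = 12.8/4.7 = 2.72 mA.
Check: β·I_B = 6 mA > I_C = 2.72 mA, confirming saturation.

saturation; I_C ≈ 2.7 mA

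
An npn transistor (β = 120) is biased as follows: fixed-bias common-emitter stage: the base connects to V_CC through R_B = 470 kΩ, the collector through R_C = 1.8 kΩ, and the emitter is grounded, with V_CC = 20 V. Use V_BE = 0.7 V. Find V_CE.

V_CE ≈ 11 V

Base loop: V_CC = I_B·R_B + V_BE, so I_B = (20 − 0.7)/470 kΩ = 0.0411 mA.
In the active region I_C = β·I_B = 120 × 0.0411 = 4.93 mA.
Collector loop: V_CE = V_CC − I_C·R_C = 20 − 4.93×1.8 = 11.1 V.
Since V_CE = 11.1 V > V_CE(sat) ≈ 0.2 V, the transistor is in the active region as assumed.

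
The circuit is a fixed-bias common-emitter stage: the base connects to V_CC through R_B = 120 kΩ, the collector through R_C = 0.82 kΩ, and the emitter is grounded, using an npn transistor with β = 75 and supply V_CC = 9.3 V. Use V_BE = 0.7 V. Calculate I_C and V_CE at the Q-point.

I_C ≈ 5.4 mA, V_CE ≈ 4.9 V

Base loop: V_CC = I_B·R_B + V_BE, so I_B = (9.3 − 0.7)/120 kΩ = 0.0717 mA.
In the active region I_C = β·I_B = 75 × 0.0717 = 5.38 mA.
Collector loop: V_CE = V_CC − I_C·R_C = 9.3 − 5.38×0.82 = 4.89 V.
Since V_CE = 4.89 V > V_CE(sat) ≈ 0.2 V, the transistor is in the active region as assumed.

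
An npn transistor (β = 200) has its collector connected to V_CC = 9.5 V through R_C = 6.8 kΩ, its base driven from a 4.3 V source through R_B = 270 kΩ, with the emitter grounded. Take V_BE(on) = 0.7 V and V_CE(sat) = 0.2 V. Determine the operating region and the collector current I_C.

saturation; I_C ≈ 1.4 mA

Assume active: I_B = (4.3 − 0.7)/270 = 0.0133 mA, giving I_C = β·I_B = 2.67 mA.
But then V_CE = 9.5 − 2.67×6.8 = -8.63 V < V_CE(sat) = 0.2 V — impossible in the active region.
So the transistor is saturated. With V_CE = 0.2 V, I_C = (V_CC − 0.2)/R_C = 9.3/6.8 = 1.37 mA.
Check: β·I_B = 2.67 mA > I_C = 1.37 mA, confirming saturation.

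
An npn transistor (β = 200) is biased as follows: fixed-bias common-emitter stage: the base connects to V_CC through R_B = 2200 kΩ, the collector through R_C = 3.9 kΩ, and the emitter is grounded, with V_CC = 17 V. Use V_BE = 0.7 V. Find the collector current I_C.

Base loop: V_CC = I_B·R_B + V_BE, so I_B = (17 − 0.7)/2200 kΩ = 0.00741 mA.
In the active region I_C = β·I_B = 200 × 0.00741 = 1.48 mA.
Collector loop: V_CE = V_CC − I_C·R_C = 17 − 1.48×3.9 = 11.2 V.
Since V_CE = 11.2 V > V_CE(sat) ≈ 0.2 V, the transistor is in the active region as assumed.

I_C ≈ 1.5 mA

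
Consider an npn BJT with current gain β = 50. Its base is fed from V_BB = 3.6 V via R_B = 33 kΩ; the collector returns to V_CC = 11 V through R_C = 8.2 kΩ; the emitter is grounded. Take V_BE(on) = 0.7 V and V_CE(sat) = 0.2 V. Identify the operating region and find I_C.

saturation; I_C ≈ 1.3 mA

Assume active: I_B = (3.6 − 0.7)/33 = 0.0879 mA, giving I_C = β·I_B = 4.39 mA.
But then V_CE = 11 − 4.39×8.2 = -25 V < V_CE(sat) = 0.2 V — impossible in the active region.
So the transistor is saturated. With V_CE = 0.2 V, I_C = (V_CC − 0.2)/R_C = 10.8/8.2 = 1.32 mA.
Check: β·I_B = 4.39 mA > I_C = 1.32 mA, confirming saturation.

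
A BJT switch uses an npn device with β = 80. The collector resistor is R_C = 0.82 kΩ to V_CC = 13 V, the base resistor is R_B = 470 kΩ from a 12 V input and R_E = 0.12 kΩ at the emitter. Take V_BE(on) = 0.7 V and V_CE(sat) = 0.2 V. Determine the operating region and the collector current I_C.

Assume active. Base-emitter loop: I_B = (V_BB − V_BE)/(R_B + (β+1)R_E) = (12 − 0.7)/(470 + 81×0.12) = 0.0236 mA.
I_C = β·I_B = 80×0.0236 = 1.88 mA.
V_CE = V_CC − I_C·R_C − I_E·R_E = 13 − 1.88×0.82 − 1.91×0.12 = 11.2 V > V_CE(sat), so the active-region assumption holds.

active; I_C ≈ 1.9 mA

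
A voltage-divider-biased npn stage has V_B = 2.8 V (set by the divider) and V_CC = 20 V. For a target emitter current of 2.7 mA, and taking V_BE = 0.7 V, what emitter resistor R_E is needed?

V_E = V_B − V_BE = 2.8 − 0.7 = 2.1 V.
R_E = V_E / I_E = 2.1 / 2.7 = 0.778 kΩ.

R_E ≈ 0.78 kΩ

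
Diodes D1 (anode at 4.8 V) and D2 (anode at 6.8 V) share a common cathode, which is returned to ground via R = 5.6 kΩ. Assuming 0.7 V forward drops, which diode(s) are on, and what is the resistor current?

Assume both conduct. Then node N would need to be at both 4.8−0.7 = 4.1 V and 6.8−0.7 = 6.1 V, which is impossible.
Assume only D2 conducts: V_N = 6.8 − 0.7 = 6.1 V, so I_R = 6.1/5.6 = 1.09 mA.
Check D1: its anode-to-cathode voltage is 4.8 − 6.1 = -1.3 V < 0.7 V, so it is off. The assumption is consistent.

Only D2 conducts; I_R ≈ 1.1 mA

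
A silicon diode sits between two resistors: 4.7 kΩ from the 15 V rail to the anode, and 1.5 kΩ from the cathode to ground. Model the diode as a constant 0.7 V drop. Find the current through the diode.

The two resistors are in series with the diode, so KVL gives 15 = I·4.7 + 0.7 + I·1.5.
I = (15 − 0.7) / (4.7 + 1.5) kΩ = 14.3 / 6.2 = 2.31 mA.

I ≈ 2.3 mA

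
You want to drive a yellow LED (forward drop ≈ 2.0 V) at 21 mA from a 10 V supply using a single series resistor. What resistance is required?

R ≈ 0.38 kΩ

The resistor drops V_S − V_D = 10 − 2.0 = 8 V at 21 mA.
R = 8 V / 21 mA = 0.381 kΩ.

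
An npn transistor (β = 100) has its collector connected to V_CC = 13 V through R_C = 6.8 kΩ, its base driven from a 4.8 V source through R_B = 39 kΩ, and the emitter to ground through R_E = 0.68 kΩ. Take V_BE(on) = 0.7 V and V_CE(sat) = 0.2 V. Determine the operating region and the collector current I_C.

saturation; I_C ≈ 1.7 mA

Assume active: I_B = (4.8 − 0.7)/(39 + 101×0.68) = 0.0381 mA, I_C = β·I_B = 3.81 mA.
Then V_CE = 13 − 3.81×6.8 − 3.85×0.68 = -15.5 V < 0.2 V — the active assumption fails.
Re-solve with V_CE = 0.2 V. KCL at the emitter: V_E/R_E = (V_BB−0.7−V_E)/R_B + (V_CC−0.2−V_E)/R_C, giving V_E = 1.21 V.
I_C = (V_CC − 0.2 − V_E)/R_C = (12.8 − 1.21)/6.8 = 1.7 mA.
Check: I_B = (4.1 − 1.21)/39 = 0.0741 mA, and β·I_B = 7.41 mA > I_C, confirming saturation.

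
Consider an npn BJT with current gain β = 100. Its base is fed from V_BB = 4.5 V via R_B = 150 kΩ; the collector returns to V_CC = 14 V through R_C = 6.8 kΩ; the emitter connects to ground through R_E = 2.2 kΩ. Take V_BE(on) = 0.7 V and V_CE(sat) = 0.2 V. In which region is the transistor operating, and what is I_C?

active; I_C ≈ 1 mA

Assume active. Base-emitter loop: I_B = (V_BB − V_BE)/(R_B + (β+1)R_E) = (4.5 − 0.7)/(150 + 101×2.2) = 0.0102 mA.
I_C = β·I_B = 100×0.0102 = 1.02 mA.
V_CE = V_CC − I_C·R_C − I_E·R_E = 14 − 1.02×6.8 − 1.03×2.2 = 4.79 V > V_CE(sat), so the active-region assumption holds.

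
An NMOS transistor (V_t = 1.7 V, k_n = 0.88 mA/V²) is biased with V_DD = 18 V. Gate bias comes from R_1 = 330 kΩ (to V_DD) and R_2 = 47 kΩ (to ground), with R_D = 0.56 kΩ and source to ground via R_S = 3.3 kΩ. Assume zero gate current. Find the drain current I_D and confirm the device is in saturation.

V_G = V_DD·R_2/(R_1+R_2) = 18×47/377 = 2.24 V.
Assume saturation: I_D = (k_n/2)(V_GS − V_t)² with V_GS = V_G − I_D·R_S = 2.24 − 3.3·I_D.
Substituting gives 4.79·I_D² − 2.58·I_D + 0.13 = 0, with roots I_D = 0.0564 or 0.482 mA.
The root I_D = 0.482 mA gives V_GS = 0.653 V ≤ V_t, so take I_D = 0.0564 mA.
Then V_GS = 2.06 V and V_DS = V_DD − I_D(R_D+R_S) = 18 − 0.0564×3.86 = 17.8 V.
Saturation requires V_DS ≥ V_GS − V_t = 0.358 V; 17.8 ≥ 0.358 ✓.

I_D ≈ 0.056 mA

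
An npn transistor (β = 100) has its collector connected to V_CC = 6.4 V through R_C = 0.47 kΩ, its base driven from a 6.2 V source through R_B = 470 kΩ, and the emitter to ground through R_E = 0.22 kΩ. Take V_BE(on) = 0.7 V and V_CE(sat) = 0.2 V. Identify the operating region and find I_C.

active; I_C ≈ 1.1 mA

Assume active. Base-emitter loop: I_B = (V_BB − V_BE)/(R_B + (β+1)R_E) = (6.2 − 0.7)/(470 + 101×0.22) = 0.0112 mA.
I_C = β·I_B = 100×0.0112 = 1.12 mA.
V_CE = V_CC − I_C·R_C − I_E·R_E = 6.4 − 1.12×0.47 − 1.13×0.22 = 5.63 V > V_CE(sat), so the active-region assumption holds.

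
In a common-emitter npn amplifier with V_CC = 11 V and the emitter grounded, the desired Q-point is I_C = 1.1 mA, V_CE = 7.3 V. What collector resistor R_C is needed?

R_C ≈ 3.4 kΩ

Collector loop: V_CC = I_C·R_C + V_CE.
R_C = (V_CC − V_CE)/I_C = (11 − 7.3)/1.1 = 3.36 kΩ.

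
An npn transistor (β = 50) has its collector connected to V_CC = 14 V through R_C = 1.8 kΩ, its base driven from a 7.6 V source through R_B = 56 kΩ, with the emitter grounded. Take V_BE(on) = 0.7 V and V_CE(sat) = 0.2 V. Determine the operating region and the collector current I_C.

active; I_C ≈ 6.2 mA

Assume active. Base-emitter loop: I_B = (V_BB − V_BE)/R_B = (7.6 − 0.7)/56 = 0.123 mA.
I_C = β·I_B = 50×0.123 = 6.16 mA.
V_CE = V_CC − I_C·R_C = 14 − 6.16×1.8 = 2.91 V > V_CE(sat), so the active-region assumption holds.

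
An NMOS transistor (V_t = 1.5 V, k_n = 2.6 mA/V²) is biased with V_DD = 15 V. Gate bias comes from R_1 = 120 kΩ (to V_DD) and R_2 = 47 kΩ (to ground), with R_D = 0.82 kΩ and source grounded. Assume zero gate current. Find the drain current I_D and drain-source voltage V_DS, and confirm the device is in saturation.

I_D ≈ 9.6 mA, V_DS ≈ 7.1 V

V_G = V_DD·R_2/(R_1+R_2) = 15×47/167 = 4.22 V. With the source grounded, V_GS = V_G = 4.22 V.
Assume saturation: I_D = (k_n/2)(V_GS − V_t)² = (2.6/2)×(4.22 − 1.5)² = 1.3×2.72² = 9.63 mA.
V_DS = V_DD − I_D·R_D = 15 − 9.63×0.82 = 7.1 V.
Saturation requires V_DS ≥ V_GS − V_t = 2.72 V; 7.1 ≥ 2.72 ✓.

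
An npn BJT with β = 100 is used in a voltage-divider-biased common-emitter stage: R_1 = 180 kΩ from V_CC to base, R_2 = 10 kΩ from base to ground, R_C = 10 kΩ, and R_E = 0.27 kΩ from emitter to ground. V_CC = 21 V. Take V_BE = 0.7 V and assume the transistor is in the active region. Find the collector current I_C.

I_C ≈ 1.1 mA

Thevenize the base divider: V_Th = V_CC·R_2/(R_1+R_2) = 21×10/190 = 1.11 V, R_Th = R_1‖R_2 = 9.47 kΩ.
Base-emitter loop: V_Th = I_B·R_Th + V_BE + (β+1)I_B·R_E, so I_B = (1.11 − 0.7) / (9.47 + 101×0.27) = 0.011 mA.
I_C = β·I_B = 100×0.011 = 1.1 mA, and I_E = (β+1)I_B = 1.11 mA.
V_CE = V_CC − I_C·R_C − I_E·R_E = 21 − 1.1×10 − 1.11×0.27 = 9.67 V.
V_CE = 9.67 V > 0.2 V confirms active-region operation.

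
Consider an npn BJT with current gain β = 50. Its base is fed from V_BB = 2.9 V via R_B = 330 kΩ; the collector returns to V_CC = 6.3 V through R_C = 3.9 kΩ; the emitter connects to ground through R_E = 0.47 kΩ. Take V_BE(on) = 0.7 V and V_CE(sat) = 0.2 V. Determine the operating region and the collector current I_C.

active; I_C ≈ 0.31 mA

Assume active. Base-emitter loop: I_B = (V_BB − V_BE)/(R_B + (β+1)R_E) = (2.9 − 0.7)/(330 + 51×0.47) = 0.00622 mA.
I_C = β·I_B = 50×0.00622 = 0.311 mA.
V_CE = V_CC − I_C·R_C − I_E·R_E = 6.3 − 0.311×3.9 − 0.317×0.47 = 4.94 V > V_CE(sat), so the active-region assumption holds.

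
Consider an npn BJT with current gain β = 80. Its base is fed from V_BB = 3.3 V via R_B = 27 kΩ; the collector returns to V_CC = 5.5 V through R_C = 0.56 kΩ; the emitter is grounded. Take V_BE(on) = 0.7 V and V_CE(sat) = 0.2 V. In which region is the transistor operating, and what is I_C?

Assume active. Base-emitter loop: I_B = (V_BB − V_BE)/R_B = (3.3 − 0.7)/27 = 0.0963 mA.
I_C = β·I_B = 80×0.0963 = 7.7 mA.
V_CE = V_CC − I_C·R_C = 5.5 − 7.7×0.56 = 1.19 V > V_CE(sat), so the active-region assumption holds.

active; I_C ≈ 7.7 mA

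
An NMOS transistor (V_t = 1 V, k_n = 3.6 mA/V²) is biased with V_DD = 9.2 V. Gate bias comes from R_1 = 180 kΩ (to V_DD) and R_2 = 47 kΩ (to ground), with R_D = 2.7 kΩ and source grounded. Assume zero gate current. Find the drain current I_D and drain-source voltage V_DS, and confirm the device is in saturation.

V_G = V_DD·R_2/(R_1+R_2) = 9.2×47/227 = 1.9 V. With the source grounded, V_GS = V_G = 1.9 V.
Assume saturation: I_D = (k_n/2)(V_GS − V_t)² = (3.6/2)×(1.9 − 1)² = 1.8×0.905² = 1.47 mA.
V_DS = V_DD − I_D·R_D = 9.2 − 1.47×2.7 = 5.22 V.
Saturation requires V_DS ≥ V_GS − V_t = 0.905 V; 5.22 ≥ 0.905 ✓.

I_D ≈ 1.5 mA, V_DS ≈ 5.2 V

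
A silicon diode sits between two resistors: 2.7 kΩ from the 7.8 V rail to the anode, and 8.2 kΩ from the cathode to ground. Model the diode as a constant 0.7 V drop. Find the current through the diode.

I ≈ 0.65 mA

The two resistors are in series with the diode, so KVL gives 7.8 = I·2.7 + 0.7 + I·8.2.
I = (7.8 − 0.7) / (2.7 + 8.2) kΩ = 7.1 / 10.9 = 0.651 mA.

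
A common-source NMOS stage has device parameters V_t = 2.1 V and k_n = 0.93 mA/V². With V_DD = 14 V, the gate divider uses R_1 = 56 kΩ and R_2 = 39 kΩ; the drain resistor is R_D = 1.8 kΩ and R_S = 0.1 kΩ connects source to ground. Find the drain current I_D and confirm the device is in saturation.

I_D ≈ 4.7 mA

V_G = V_DD·R_2/(R_1+R_2) = 14×39/95 = 5.75 V.
Assume saturation: I_D = (k_n/2)(V_GS − V_t)² with V_GS = V_G − I_D·R_S = 5.75 − 0.1·I_D.
Substituting gives 0.00465·I_D² − 1.34·I_D + 6.19 = 0, with roots I_D = 4.7 or 283 mA.
The root I_D = 283 mA gives V_GS = -22.6 V ≤ V_t, so take I_D = 4.7 mA.
Then V_GS = 5.28 V and V_DS = V_DD − I_D(R_D+R_S) = 14 − 4.7×1.9 = 5.08 V.
Saturation requires V_DS ≥ V_GS − V_t = 3.18 V; 5.08 ≥ 3.18 ✓.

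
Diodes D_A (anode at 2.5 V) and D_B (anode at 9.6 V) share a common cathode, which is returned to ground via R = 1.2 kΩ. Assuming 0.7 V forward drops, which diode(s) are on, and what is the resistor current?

Only D_B conducts; I_R ≈ 7.4 mA

Assume both conduct. Then node N would need to be at both 2.5−0.7 = 1.8 V and 9.6−0.7 = 8.9 V, which is impossible.
Assume only D_B conducts: V_N = 9.6 − 0.7 = 8.9 V, so I_R = 8.9/1.2 = 7.42 mA.
Check D_A: its anode-to-cathode voltage is 2.5 − 8.9 = -6.4 V < 0.7 V, so it is off. The assumption is consistent.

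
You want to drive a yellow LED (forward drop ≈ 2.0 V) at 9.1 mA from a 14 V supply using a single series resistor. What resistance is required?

The resistor drops V_S − V_D = 14 − 2.0 = 12 V at 9.1 mA.
R = 12 V / 9.1 mA = 1.32 kΩ.

R ≈ 1.3 kΩ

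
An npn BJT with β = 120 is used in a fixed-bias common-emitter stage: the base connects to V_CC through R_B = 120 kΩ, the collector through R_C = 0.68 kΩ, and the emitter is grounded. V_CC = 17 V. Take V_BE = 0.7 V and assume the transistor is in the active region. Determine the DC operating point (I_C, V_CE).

I_C ≈ 16 mA, V_CE ≈ 5.9 V

Base loop: V_CC = I_B·R_B + V_BE, so I_B = (17 − 0.7)/120 kΩ = 0.136 mA.
In the active region I_C = β·I_B = 120 × 0.136 = 16.3 mA.
Collector loop: V_CE = V_CC − I_C·R_C = 17 − 16.3×0.68 = 5.92 V.
Since V_CE = 5.92 V > V_CE(sat) ≈ 0.2 V, the transistor is in the active region as assumed.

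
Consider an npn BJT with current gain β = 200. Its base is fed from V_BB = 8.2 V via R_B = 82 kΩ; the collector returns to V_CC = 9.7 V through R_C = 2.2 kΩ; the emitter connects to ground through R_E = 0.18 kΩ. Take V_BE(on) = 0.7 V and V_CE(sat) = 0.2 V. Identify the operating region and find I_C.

saturation; I_C ≈ 4 mA

Assume active: I_B = (8.2 − 0.7)/(82 + 201×0.18) = 0.0635 mA, I_C = β·I_B = 12.7 mA.
Then V_CE = 9.7 − 12.7×2.2 − 12.8×0.18 = -20.5 V < 0.2 V — the active assumption fails.
Re-solve with V_CE = 0.2 V. KCL at the emitter: V_E/R_E = (V_BB−0.7−V_E)/R_B + (V_CC−0.2−V_E)/R_C, giving V_E = 0.732 V.
I_C = (V_CC − 0.2 − V_E)/R_C = (9.5 − 0.732)/2.2 = 3.99 mA.
Check: I_B = (7.5 − 0.732)/82 = 0.0825 mA, and β·I_B = 16.5 mA > I_C, confirming saturation.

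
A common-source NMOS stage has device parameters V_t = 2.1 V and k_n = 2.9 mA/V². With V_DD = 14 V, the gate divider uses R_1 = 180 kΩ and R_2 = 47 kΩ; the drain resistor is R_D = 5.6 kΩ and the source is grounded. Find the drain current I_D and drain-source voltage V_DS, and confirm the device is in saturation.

I_D ≈ 0.92 mA, V_DS ≈ 8.8 V

V_G = V_DD·R_2/(R_1+R_2) = 14×47/227 = 2.9 V. With the source grounded, V_GS = V_G = 2.9 V.
Assume saturation: I_D = (k_n/2)(V_GS − V_t)² = (2.9/2)×(2.9 − 2.1)² = 1.45×0.799² = 0.925 mA.
V_DS = V_DD − I_D·R_D = 14 − 0.925×5.6 = 8.82 V.
Saturation requires V_DS ≥ V_GS − V_t = 0.799 V; 8.82 ≥ 0.799 ✓.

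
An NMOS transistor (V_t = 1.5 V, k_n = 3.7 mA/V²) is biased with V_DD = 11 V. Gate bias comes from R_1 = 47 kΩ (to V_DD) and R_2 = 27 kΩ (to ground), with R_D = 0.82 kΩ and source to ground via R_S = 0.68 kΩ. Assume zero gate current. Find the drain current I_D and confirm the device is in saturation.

I_D ≈ 2.1 mA

V_G = V_DD·R_2/(R_1+R_2) = 11×27/74 = 4.01 V.
Assume saturation: I_D = (k_n/2)(V_GS − V_t)² with V_GS = V_G − I_D·R_S = 4.01 − 0.68·I_D.
Substituting gives 0.855·I_D² − 7.32·I_D + 11.7 = 0, with roots I_D = 2.12 or 6.44 mA.
The root I_D = 6.44 mA gives V_GS = -0.366 V ≤ V_t, so take I_D = 2.12 mA.
Then V_GS = 2.57 V and V_DS = V_DD − I_D(R_D+R_S) = 11 − 2.12×1.5 = 7.82 V.
Saturation requires V_DS ≥ V_GS − V_t = 1.07 V; 7.82 ≥ 1.07 ✓.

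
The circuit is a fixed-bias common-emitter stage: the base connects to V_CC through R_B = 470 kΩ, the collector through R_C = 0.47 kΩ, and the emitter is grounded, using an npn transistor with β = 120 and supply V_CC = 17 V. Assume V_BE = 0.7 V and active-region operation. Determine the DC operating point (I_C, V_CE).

Base loop: V_CC = I_B·R_B + V_BE, so I_B = (17 − 0.7)/470 kΩ = 0.0347 mA.
In the active region I_C = β·I_B = 120 × 0.0347 = 4.16 mA.
Collector loop: V_CE = V_CC − I_C·R_C = 17 − 4.16×0.47 = 15 V.
Since V_CE = 15 V > V_CE(sat) ≈ 0.2 V, the transistor is in the active region as assumed.

I_C ≈ 4.2 mA, V_CE ≈ 15 V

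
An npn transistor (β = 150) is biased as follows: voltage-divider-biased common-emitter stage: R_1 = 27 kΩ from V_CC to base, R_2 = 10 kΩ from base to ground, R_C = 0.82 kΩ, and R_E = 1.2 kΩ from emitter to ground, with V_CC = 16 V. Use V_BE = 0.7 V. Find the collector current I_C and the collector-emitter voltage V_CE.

I_C ≈ 2.9 mA, V_CE ≈ 10 V

Thevenize the base divider: V_Th = V_CC·R_2/(R_1+R_2) = 16×10/37 = 4.32 V, R_Th = R_1‖R_2 = 7.3 kΩ.
Base-emitter loop: V_Th = I_B·R_Th + V_BE + (β+1)I_B·R_E, so I_B = (4.32 − 0.7) / (7.3 + 151×1.2) = 0.0192 mA.
I_C = β·I_B = 150×0.0192 = 2.88 mA, and I_E = (β+1)I_B = 2.9 mA.
V_CE = V_CC − I_C·R_C − I_E·R_E = 16 − 2.88×0.82 − 2.9×1.2 = 10.2 V.
V_CE = 10.2 V > 0.2 V confirms active-region operation.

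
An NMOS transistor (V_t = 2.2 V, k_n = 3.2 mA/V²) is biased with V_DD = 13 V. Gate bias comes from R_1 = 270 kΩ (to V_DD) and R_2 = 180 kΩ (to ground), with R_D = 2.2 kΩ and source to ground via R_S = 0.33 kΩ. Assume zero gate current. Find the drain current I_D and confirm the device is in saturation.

I_D ≈ 4.2 mA

V_G = V_DD·R_2/(R_1+R_2) = 13×180/450 = 5.2 V.
Assume saturation: I_D = (k_n/2)(V_GS − V_t)² with V_GS = V_G − I_D·R_S = 5.2 − 0.33·I_D.
Substituting gives 0.174·I_D² − 4.17·I_D + 14.4 = 0, with roots I_D = 4.19 or 19.7 mA.
The root I_D = 19.7 mA gives V_GS = -1.31 V ≤ V_t, so take I_D = 4.19 mA.
Then V_GS = 3.82 V and V_DS = V_DD − I_D(R_D+R_S) = 13 − 4.19×2.53 = 2.4 V.
Saturation requires V_DS ≥ V_GS − V_t = 1.62 V; 2.4 ≥ 1.62 ✓.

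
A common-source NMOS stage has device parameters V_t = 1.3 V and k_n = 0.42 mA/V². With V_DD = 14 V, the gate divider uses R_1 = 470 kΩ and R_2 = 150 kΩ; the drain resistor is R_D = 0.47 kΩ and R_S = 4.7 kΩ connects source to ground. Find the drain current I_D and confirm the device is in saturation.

V_G = V_DD·R_2/(R_1+R_2) = 14×150/620 = 3.39 V.
Assume saturation: I_D = (k_n/2)(V_GS − V_t)² with V_GS = V_G − I_D·R_S = 3.39 − 4.7·I_D.
Substituting gives 4.64·I_D² − 5.12·I_D + 0.915 = 0, with roots I_D = 0.224 or 0.879 mA.
The root I_D = 0.879 mA gives V_GS = -0.746 V ≤ V_t, so take I_D = 0.224 mA.
Then V_GS = 2.33 V and V_DS = V_DD − I_D(R_D+R_S) = 14 − 0.224×5.17 = 12.8 V.
Saturation requires V_DS ≥ V_GS − V_t = 1.03 V; 12.8 ≥ 1.03 ✓.

I_D ≈ 0.22 mA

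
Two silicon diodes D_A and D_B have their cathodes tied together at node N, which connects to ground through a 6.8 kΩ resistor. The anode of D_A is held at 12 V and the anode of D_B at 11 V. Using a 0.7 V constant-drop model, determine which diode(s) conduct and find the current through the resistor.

Only D_A conducts; I_R ≈ 1.7 mA

Assume both conduct. Then node N would need to be at both 12−0.7 = 11.3 V and 11−0.7 = 10.3 V, which is impossible.
Assume only D_A conducts: V_N = 12 − 0.7 = 11.3 V, so I_R = 11.3/6.8 = 1.66 mA.
Check D_B: its anode-to-cathode voltage is 11 − 11.3 = -0.3 V < 0.7 V, so it is off. The assumption is consistent.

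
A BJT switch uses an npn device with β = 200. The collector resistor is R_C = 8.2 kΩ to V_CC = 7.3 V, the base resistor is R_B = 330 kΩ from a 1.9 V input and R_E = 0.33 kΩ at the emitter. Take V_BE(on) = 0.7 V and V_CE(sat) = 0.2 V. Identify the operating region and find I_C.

Assume active. Base-emitter loop: I_B = (V_BB − V_BE)/(R_B + (β+1)R_E) = (1.9 − 0.7)/(330 + 201×0.33) = 0.00303 mA.
I_C = β·I_B = 200×0.00303 = 0.606 mA.
V_CE = V_CC − I_C·R_C − I_E·R_E = 7.3 − 0.606×8.2 − 0.609×0.33 = 2.13 V > V_CE(sat), so the active-region assumption holds.

active; I_C ≈ 0.61 mA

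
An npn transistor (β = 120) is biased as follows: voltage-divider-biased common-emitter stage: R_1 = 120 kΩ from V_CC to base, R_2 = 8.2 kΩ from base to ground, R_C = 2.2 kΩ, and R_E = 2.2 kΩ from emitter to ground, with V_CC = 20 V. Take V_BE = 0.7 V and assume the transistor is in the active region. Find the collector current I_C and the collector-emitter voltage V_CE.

I_C ≈ 0.25 mA, V_CE ≈ 19 V

Thevenize the base divider: V_Th = V_CC·R_2/(R_1+R_2) = 20×8.2/128 = 1.28 V, R_Th = R_1‖R_2 = 7.68 kΩ.
Base-emitter loop: V_Th = I_B·R_Th + V_BE + (β+1)I_B·R_E, so I_B = (1.28 − 0.7) / (7.68 + 121×2.2) = 0.00212 mA.
I_C = β·I_B = 120×0.00212 = 0.254 mA, and I_E = (β+1)I_B = 0.256 mA.
V_CE = V_CC − I_C·R_C − I_E·R_E = 20 − 0.254×2.2 − 0.256×2.2 = 18.9 V.
V_CE = 18.9 V > 0.2 V confirms active-region operation.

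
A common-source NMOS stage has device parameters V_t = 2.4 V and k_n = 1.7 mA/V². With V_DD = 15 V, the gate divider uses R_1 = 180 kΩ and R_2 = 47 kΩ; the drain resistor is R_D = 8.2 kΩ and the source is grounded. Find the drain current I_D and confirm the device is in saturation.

I_D ≈ 0.42 mA

V_G = V_DD·R_2/(R_1+R_2) = 15×47/227 = 3.11 V. With the source grounded, V_GS = V_G = 3.11 V.
Assume saturation: I_D = (k_n/2)(V_GS − V_t)² = (1.7/2)×(3.11 − 2.4)² = 0.85×0.706² = 0.423 mA.
V_DS = V_DD − I_D·R_D = 15 − 0.423×8.2 = 11.5 V.
Saturation requires V_DS ≥ V_GS − V_t = 0.706 V; 11.5 ≥ 0.706 ✓.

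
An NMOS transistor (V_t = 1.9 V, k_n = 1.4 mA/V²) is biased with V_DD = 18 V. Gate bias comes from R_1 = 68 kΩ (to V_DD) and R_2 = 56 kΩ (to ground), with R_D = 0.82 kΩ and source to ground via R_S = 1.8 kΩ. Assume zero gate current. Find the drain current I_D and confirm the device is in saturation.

I_D ≈ 2.4 mA

V_G = V_DD·R_2/(R_1+R_2) = 18×56/124 = 8.13 V.
Assume saturation: I_D = (k_n/2)(V_GS − V_t)² with V_GS = V_G − I_D·R_S = 8.13 − 1.8·I_D.
Substituting gives 2.27·I_D² − 16.7·I_D + 27.2 = 0, with roots I_D = 2.43 or 4.94 mA.
The root I_D = 4.94 mA gives V_GS = -0.755 V ≤ V_t, so take I_D = 2.43 mA.
Then V_GS = 3.76 V and V_DS = V_DD − I_D(R_D+R_S) = 18 − 2.43×2.62 = 11.6 V.
Saturation requires V_DS ≥ V_GS − V_t = 1.86 V; 11.6 ≥ 1.86 ✓.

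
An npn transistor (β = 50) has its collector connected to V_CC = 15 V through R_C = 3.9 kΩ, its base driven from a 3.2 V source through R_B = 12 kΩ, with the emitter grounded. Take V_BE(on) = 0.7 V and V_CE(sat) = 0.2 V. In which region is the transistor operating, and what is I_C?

saturation; I_C ≈ 3.8 mA

Assume active: I_B = (3.2 − 0.7)/12 = 0.208 mA, giving I_C = β·I_B = 10.4 mA.
But then V_CE = 15 − 10.4×3.9 = -25.6 V < V_CE(sat) = 0.2 V — impossible in the active region.
So the transistor is saturated. With V_CE = 0.2 V, I_C = (V_CC − 0.2)/R_C = 14.8/3.9 = 3.79 mA.
Check: β·I_B = 10.4 mA > I_C = 3.79 mA, confirming saturation.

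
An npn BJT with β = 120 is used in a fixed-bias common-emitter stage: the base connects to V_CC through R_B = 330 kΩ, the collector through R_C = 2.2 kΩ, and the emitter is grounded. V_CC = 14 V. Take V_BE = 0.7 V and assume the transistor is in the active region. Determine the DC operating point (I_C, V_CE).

Base loop: V_CC = I_B·R_B + V_BE, so I_B = (14 − 0.7)/330 kΩ = 0.0403 mA.
In the active region I_C = β·I_B = 120 × 0.0403 = 4.84 mA.
Collector loop: V_CE = V_CC − I_C·R_C = 14 − 4.84×2.2 = 3.36 V.
Since V_CE = 3.36 V > V_CE(sat) ≈ 0.2 V, the transistor is in the active region as assumed.

I_C ≈ 4.8 mA, V_CE ≈ 3.4 V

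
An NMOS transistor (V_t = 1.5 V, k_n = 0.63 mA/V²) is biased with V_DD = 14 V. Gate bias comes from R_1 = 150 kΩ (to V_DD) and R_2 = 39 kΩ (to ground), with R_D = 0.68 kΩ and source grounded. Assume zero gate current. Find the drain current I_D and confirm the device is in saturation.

I_D ≈ 0.61 mA

V_G = V_DD·R_2/(R_1+R_2) = 14×39/189 = 2.89 V. With the source grounded, V_GS = V_G = 2.89 V.
Assume saturation: I_D = (k_n/2)(V_GS − V_t)² = (0.63/2)×(2.89 − 1.5)² = 0.315×1.39² = 0.608 mA.
V_DS = V_DD − I_D·R_D = 14 − 0.608×0.68 = 13.6 V.
Saturation requires V_DS ≥ V_GS − V_t = 1.39 V; 13.6 ≥ 1.39 ✓.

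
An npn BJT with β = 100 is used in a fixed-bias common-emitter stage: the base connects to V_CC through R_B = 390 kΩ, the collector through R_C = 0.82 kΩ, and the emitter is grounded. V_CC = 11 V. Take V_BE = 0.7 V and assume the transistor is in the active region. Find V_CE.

V_CE ≈ 8.8 V

Base loop: V_CC = I_B·R_B + V_BE, so I_B = (11 − 0.7)/390 kΩ = 0.0264 mA.
In the active region I_C = β·I_B = 100 × 0.0264 = 2.64 mA.
Collector loop: V_CE = V_CC − I_C·R_C = 11 − 2.64×0.82 = 8.83 V.
Since V_CE = 8.83 V > V_CE(sat) ≈ 0.2 V, the transistor is in the active region as assumed.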